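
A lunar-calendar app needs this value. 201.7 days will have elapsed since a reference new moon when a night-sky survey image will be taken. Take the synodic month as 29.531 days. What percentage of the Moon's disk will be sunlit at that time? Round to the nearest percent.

Reduce mod P: 201.7 − 6×29.531 = 24.51 d into the current lunation.
The Moon has covered 24.51/29.531 of its cycle, so θ ≈ 360° × 24.51/29.531 = 298.8°.
With cos θ = 0.482, the lit fraction is (1 − 0.482)/2 ≈ 0.259, so 26%.

26%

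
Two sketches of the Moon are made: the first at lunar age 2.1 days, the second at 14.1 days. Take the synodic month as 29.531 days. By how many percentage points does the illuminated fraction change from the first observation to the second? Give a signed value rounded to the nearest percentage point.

θ₁ = 360° × 2.1/29.531 = 25.6°, f₁ = (1 − cos θ₁)/2 = 0.049.
θ₂ = 360° × 14.1/29.531 = 171.9°, f₂ = (1 − cos θ₂)/2 = 0.995.
Change = f₂ − f₁ = +0.946 → +95 percentage points.

+95 pp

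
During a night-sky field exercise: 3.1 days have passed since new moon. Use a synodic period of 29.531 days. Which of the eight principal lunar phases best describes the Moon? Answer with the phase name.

waxing crescent

At 3.1/29.531 of the cycle, θ ≈ 38° — the waxing crescent range.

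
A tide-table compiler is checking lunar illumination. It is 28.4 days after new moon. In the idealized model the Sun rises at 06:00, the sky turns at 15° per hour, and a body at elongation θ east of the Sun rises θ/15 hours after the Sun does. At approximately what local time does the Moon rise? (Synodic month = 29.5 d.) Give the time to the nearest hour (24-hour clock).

05:00

Elongation θ = 360° × 28.4/29.5 ≈ 346.6°.
Delay after the Sun = 346.6° / (15°/h) ≈ 23.11 h.
06:00 + 23.11 h ≈ 05:06 → 05:00 to the nearest hour.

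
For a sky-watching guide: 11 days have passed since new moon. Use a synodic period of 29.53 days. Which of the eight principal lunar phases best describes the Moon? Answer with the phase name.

At 11/29.53 of the cycle, θ ≈ 134° — the waxing gibbous range.

waxing gibbous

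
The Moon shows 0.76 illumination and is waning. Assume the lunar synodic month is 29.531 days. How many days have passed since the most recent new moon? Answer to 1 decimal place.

19.6 days

From f = (1 − cos θ)/2: cos θ = 1 − 2×0.76 = -0.520; arccos → 121.3°.
A waning Moon lies in 180°–360°, so θ = 360° − 121.3° = 238.7°.
That fraction of the synodic month is 238.7/360 × 29.531 d ≈ 19.58 d.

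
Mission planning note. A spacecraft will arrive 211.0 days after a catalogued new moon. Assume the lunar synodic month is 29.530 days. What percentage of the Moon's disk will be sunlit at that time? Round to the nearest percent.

211.0 d spans 7 complete synodic months (7 × 29.530 = 206.71 d) plus 4.29 d.
The Moon has covered 4.29/29.530 of its cycle, so θ ≈ 360° × 4.29/29.530 = 52.3°.
Illuminated fraction = (1 − cos 52.3°)/2 = (1 − 0.612)/2 ≈ 0.194, so 19%.

19%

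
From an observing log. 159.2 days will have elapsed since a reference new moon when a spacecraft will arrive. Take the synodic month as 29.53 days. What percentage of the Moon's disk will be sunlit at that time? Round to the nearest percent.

Reduce mod P: 159.2 − 5×29.53 = 11.55 d into the current lunation.
Elongation θ = 360° × 11.55/29.53 ≈ 140.8°.
cos 140.8° = (-0.775), so f = (1 − (-0.775))/2 = 0.888, so 89%.

89%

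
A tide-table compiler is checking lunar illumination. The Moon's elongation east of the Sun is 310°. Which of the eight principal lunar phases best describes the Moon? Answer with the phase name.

The waning crescent sector spans roughly 292°–338°; 310° falls inside it.

waning crescent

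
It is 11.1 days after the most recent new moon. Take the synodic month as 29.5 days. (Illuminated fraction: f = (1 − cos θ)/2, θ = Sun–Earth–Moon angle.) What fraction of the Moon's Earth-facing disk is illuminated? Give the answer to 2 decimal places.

Phase angle: θ = 360°·(11.1 d)/(29.5 d) = 135.5°.
With cos θ = (-0.713), the lit fraction is (1 − (-0.713))/2 ≈ 0.856.

0.86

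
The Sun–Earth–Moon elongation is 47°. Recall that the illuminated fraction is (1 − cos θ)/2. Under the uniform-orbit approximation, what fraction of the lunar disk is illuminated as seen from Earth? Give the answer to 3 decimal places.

cos 47° = 0.682, so f = (1 − 0.682)/2 = 0.159.

0.159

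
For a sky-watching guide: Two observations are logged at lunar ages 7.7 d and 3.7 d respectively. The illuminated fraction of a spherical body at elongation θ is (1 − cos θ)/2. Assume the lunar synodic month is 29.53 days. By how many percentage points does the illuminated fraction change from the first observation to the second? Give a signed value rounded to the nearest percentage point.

First observation: θ = 360°·7.7/29.53 = 93.9°, so f = 0.534.
Second observation: θ = 45.1°, f = 0.147.
Δf = 0.147 − 0.534 = -0.387, i.e. -39 pp.

-39 percentage points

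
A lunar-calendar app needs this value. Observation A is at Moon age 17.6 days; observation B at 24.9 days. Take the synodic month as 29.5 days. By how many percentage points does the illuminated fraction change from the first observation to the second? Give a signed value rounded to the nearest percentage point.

-69 pp

First observation: θ = 360°·17.6/29.5 = 214.8°, so f = 0.911.
Second observation: θ = 303.9°, f = 0.221.
Δf = 0.221 − 0.911 = -0.689, i.e. -69 pp.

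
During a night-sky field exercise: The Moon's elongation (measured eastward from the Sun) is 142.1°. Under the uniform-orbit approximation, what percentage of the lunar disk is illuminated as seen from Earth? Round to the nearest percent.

89%

f = (1 − cos 142.1°)/2 = (1 − (-0.789))/2 ≈ 0.895, i.e. 89%.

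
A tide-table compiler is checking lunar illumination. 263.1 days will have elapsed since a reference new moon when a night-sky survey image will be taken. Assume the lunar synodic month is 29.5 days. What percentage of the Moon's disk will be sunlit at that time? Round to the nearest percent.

6%

Reduce mod P: 263.1 − 8×29.5 = 27.10 d into the current lunation.
Phase angle: θ = 360°·(27.10 d)/(29.5 d) = 330.7°.
With cos θ = 0.872, the lit fraction is (1 − 0.872)/2 ≈ 0.064, so 6%.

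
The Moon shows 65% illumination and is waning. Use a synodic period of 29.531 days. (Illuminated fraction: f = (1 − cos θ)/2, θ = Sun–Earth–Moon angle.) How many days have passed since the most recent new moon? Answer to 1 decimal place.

20.7 days

From f = (1 − cos θ)/2: cos θ = 1 − 2×0.65 = -0.300; arccos → 107.5°.
Waning ⇒ past full, so θ = 360° − 107.5° = 252.5°.
Age = 29.531 × 252.5°/360° ≈ 20.72 days.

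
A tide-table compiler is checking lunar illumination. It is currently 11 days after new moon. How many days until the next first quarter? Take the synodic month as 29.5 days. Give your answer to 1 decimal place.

25.9 days

First quarter occurs at elongation 90°, i.e. at age 29.5 × 90/360 = 7.375 d.
Already past this cycle's first quarter; the next is at 7.375 + 29.5 = 36.875 d, so 36.875 − 11 = 25.875 days.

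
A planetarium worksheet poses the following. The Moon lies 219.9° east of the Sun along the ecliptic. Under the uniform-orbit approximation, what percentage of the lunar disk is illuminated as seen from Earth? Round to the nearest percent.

cos 219.9° = (-0.767), so f = (1 − (-0.767))/2 = 0.884, i.e. 88%.

88%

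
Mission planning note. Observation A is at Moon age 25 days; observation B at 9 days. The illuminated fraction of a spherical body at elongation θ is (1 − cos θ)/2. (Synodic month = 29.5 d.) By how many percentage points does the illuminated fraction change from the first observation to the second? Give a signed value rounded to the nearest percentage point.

+46 percentage points

θ₁ = 360° × 25/29.5 = 305.1°, f₁ = (1 − cos θ₁)/2 = 0.213.
θ₂ = 360° × 9/29.5 = 109.8°, f₂ = (1 − cos θ₂)/2 = 0.670.
Change = f₂ − f₁ = +0.457 → +46 percentage points.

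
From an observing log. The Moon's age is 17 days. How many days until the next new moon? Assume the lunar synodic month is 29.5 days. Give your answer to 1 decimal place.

One full lunation from the last new moon is 29.5 d; remaining = 29.5 − 17 = 12.500 d.

12.5 days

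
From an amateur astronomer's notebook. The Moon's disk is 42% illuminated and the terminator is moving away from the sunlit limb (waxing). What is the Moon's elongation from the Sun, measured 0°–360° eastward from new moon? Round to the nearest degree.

81°

Invert f = (1 − cos θ)/2 to get cos θ = 1 − 2(0.42) = 0.160, hence θ₀ = arccos 0.160 = 80.8°.
Before full moon the principal value applies: θ = 80.8°.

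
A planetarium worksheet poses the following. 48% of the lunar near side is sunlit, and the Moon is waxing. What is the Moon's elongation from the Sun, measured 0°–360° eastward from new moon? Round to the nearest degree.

cos θ = 1 − 2f = 0.040, giving a principal value of 87.7°.
Before full moon the principal value applies: θ = 87.7°.

88°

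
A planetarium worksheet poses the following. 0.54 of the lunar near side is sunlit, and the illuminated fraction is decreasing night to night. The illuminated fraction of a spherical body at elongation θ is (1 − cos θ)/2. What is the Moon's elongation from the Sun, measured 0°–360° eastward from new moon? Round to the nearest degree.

Invert f = (1 − cos θ)/2 to get cos θ = 1 − 2(0.54) = -0.080, hence θ₀ = arccos -0.080 = 94.6°.
Waning ⇒ past full, so θ = 360° − 94.6° = 265.4°.

265°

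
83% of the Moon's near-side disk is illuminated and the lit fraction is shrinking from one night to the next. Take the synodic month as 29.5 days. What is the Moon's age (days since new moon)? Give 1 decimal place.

18.7 days

cos θ = 1 − 2f = -0.660, giving a principal value of 131.3°.
Waning ⇒ past full, so θ = 360° − 131.3° = 228.7°.
That fraction of the synodic month is 228.7/360 × 29.5 d ≈ 18.74 d.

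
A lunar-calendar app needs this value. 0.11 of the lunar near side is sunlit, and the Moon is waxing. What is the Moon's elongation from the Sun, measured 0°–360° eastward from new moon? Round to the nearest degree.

Invert f = (1 − cos θ)/2 to get cos θ = 1 − 2(0.11) = 0.780, hence θ₀ = arccos 0.780 = 38.7°.
Waxing ⇒ before full, so θ = 38.7°.

39°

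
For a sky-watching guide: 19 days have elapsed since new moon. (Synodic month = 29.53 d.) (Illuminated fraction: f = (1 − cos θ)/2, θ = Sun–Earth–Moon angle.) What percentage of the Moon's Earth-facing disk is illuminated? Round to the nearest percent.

Elongation θ = 360° × 19/29.53 ≈ 231.6°.
Illuminated fraction = (1 − cos 231.6°)/2 = (1 − (-0.621))/2 ≈ 0.810, so 81%.

81%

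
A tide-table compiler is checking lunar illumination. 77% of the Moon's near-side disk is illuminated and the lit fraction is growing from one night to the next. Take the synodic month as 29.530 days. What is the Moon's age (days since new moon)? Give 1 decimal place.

cos θ = 1 − 2f = -0.540, giving a principal value of 122.7°.
Waxing ⇒ before full, so θ = 122.7°.
At 360°/29.530 d per day, 122.7° corresponds to 10.06 days.

10.1 days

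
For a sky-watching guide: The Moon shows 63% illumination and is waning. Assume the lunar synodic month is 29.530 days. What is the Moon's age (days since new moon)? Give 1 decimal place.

From f = (1 − cos θ)/2: cos θ = 1 − 2×0.63 = -0.260; arccos → 105.1°.
Since the Moon is past full (waning), take the reflex angle: θ = 360° − 105.1° = 254.9°.
Age = 29.530 × 254.9°/360° ≈ 20.91 days.

20.9 days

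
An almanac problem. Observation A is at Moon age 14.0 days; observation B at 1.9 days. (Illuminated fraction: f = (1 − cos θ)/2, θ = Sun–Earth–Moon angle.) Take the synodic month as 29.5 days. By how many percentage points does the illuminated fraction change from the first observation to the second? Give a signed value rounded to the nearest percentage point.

θ₁ = 360° × 14.0/29.5 = 170.8°, f₁ = (1 − cos θ₁)/2 = 0.994.
θ₂ = 360° × 1.9/29.5 = 23.2°, f₂ = (1 − cos θ₂)/2 = 0.040.
Change = f₂ − f₁ = -0.953 → -95 percentage points.

-95 percentage points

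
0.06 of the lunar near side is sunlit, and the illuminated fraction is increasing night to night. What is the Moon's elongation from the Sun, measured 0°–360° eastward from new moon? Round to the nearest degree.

cos θ = 1 − 2f = 0.880, giving a principal value of 28.4°.
The Moon is waxing (0°–180°), so θ = 28.4° directly.

28°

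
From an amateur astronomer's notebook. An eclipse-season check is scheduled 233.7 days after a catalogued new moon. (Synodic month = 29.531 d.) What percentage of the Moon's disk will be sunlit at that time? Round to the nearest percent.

7%

Reduce mod P: 233.7 − 7×29.531 = 26.98 d into the current lunation.
Elongation θ = 360° × 26.98/29.531 ≈ 328.9°.
cos 328.9° = 0.857, so f = (1 − 0.857)/2 = 0.072, so 7%.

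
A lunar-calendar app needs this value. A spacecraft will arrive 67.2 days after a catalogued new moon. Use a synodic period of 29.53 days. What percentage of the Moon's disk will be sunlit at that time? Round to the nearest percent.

58%

67.2 d spans 2 complete synodic months (2 × 29.53 = 59.06 d) plus 8.14 d.
Phase angle: θ = 360°·(8.14 d)/(29.53 d) = 99.2°.
Illuminated fraction = (1 − cos 99.2°)/2 = (1 − (-0.160))/2 ≈ 0.580, so 58%.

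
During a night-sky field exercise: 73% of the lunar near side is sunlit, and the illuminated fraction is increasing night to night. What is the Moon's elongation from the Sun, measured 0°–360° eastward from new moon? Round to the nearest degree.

117°

cos θ = 1 − 2f = -0.460, giving a principal value of 117.4°.
Waxing ⇒ before full, so θ = 117.4°.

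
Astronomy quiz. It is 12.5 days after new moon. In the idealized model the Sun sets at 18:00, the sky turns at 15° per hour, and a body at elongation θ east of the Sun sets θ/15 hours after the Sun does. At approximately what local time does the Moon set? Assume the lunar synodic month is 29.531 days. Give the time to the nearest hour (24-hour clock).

The Moon has covered 12.5/29.531 of its cycle, so θ ≈ 360° × 12.5/29.531 = 152.4°.
At 15° of sky rotation per hour, 152.4° corresponds to a 10.16 h lag.
18:00 + 10.16 h ≈ 04:10 → 04:00 to the nearest hour.

04:00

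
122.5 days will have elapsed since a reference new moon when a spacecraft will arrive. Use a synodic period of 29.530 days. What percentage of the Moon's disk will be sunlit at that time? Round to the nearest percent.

122.5 d spans 4 complete synodic months (4 × 29.530 = 118.12 d) plus 4.38 d.
Elongation θ = 360° × 4.38/29.530 ≈ 53.4°.
Illuminated fraction = (1 − cos 53.4°)/2 = (1 − 0.596)/2 ≈ 0.202, so 20%.

20%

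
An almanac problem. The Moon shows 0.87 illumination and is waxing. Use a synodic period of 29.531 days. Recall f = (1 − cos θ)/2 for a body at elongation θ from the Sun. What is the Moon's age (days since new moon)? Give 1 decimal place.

11.3 days

cos θ = 1 − 2f = -0.740, giving a principal value of 137.7°.
Waxing ⇒ before full, so θ = 137.7°.
Age = 29.531 × 137.7°/360° ≈ 11.30 days.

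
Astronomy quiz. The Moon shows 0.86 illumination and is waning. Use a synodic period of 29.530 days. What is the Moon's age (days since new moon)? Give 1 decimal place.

cos θ = 1 − 2f = -0.720, giving a principal value of 136.1°.
Since the Moon is past full (waning), take the reflex angle: θ = 360° − 136.1° = 223.9°.
That fraction of the synodic month is 223.9/360 × 29.530 d ≈ 18.37 d.

18.4 days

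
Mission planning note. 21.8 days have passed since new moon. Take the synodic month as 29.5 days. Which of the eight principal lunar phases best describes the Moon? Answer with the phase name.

last quarter

At 21.8/29.5 of the cycle, θ ≈ 266° — the last quarter range.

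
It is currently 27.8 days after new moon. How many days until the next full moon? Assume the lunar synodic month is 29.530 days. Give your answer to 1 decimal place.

Full moon occurs at elongation 180°, i.e. at age 29.530 × 180/360 = 14.765 d.
Already past this cycle's full moon; the next is at 14.765 + 29.530 = 44.295 d, so 44.295 − 27.8 = 16.495 days.

16.5 days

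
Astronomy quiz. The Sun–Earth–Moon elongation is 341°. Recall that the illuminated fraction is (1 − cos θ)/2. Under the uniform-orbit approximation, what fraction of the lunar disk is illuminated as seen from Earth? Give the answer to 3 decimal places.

0.027

cos 341° = 0.946, so f = (1 − 0.946)/2 = 0.027.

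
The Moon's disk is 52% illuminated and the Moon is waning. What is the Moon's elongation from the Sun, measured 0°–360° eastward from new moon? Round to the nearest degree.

Invert f = (1 − cos θ)/2 to get cos θ = 1 − 2(0.52) = -0.040, hence θ₀ = arccos -0.040 = 92.3°.
Since the Moon is past full (waning), take the reflex angle: θ = 360° − 92.3° = 267.7°.

268°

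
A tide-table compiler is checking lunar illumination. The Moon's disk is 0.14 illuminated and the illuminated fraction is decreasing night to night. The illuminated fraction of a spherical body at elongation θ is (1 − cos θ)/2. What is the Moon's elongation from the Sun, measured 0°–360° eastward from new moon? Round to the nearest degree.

Invert f = (1 − cos θ)/2 to get cos θ = 1 − 2(0.14) = 0.720, hence θ₀ = arccos 0.720 = 43.9°.
Since the Moon is past full (waning), take the reflex angle: θ = 360° − 43.9° = 316.1°.

316°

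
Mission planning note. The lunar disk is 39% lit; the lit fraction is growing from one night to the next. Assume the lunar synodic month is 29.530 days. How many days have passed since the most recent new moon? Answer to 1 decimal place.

From f = (1 − cos θ)/2: cos θ = 1 − 2×0.39 = 0.220; arccos → 77.3°.
Waxing ⇒ before full, so θ = 77.3°.
At 360°/29.530 d per day, 77.3° corresponds to 6.34 days.

6.3 days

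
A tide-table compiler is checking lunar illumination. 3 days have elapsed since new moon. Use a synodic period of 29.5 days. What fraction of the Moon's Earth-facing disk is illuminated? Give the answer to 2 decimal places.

Elongation θ = 360° × 3/29.5 ≈ 36.6°.
Illuminated fraction = (1 − cos 36.6°)/2 = (1 − 0.803)/2 ≈ 0.099.

0.10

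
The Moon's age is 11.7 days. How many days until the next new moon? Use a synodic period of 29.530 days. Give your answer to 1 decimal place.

17.8 days

One full lunation from the last new moon is 29.530 d; remaining = 29.530 − 11.7 = 17.830 d.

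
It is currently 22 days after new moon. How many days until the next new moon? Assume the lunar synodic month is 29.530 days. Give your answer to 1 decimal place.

The next new moon completes the synodic month: 29.530 − 22 = 7.530 days.

7.5 days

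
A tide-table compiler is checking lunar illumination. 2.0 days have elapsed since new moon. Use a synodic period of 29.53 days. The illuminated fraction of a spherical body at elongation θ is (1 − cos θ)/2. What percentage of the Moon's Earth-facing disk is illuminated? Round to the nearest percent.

The Moon has covered 2.0/29.53 of its cycle, so θ ≈ 360° × 2.0/29.53 = 24.4°.
Illuminated fraction = (1 − cos 24.4°)/2 = (1 − 0.911)/2 ≈ 0.045, so 4%.

4%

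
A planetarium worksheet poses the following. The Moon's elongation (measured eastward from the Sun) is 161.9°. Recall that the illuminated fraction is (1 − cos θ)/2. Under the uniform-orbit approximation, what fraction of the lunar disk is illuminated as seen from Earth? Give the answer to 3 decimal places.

f = (1 − cos 161.9°)/2 = (1 − (-0.951))/2 ≈ 0.975.

0.975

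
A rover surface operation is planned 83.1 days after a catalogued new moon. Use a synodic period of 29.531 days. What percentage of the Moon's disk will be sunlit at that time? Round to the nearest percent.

83.1 d spans 2 complete synodic months (2 × 29.531 = 59.06 d) plus 24.04 d.
The Moon has covered 24.04/29.531 of its cycle, so θ ≈ 360° × 24.04/29.531 = 293.0°.
With cos θ = 0.391, the lit fraction is (1 − 0.391)/2 ≈ 0.304, so 30%.

30%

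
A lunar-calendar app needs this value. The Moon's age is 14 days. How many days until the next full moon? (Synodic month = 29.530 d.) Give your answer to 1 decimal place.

0.8 days

Full moon is 0.5 of the way through the cycle: age 0.5 × 29.530 = 14.765 d.
So 0.765 days remain (14.765 − 14).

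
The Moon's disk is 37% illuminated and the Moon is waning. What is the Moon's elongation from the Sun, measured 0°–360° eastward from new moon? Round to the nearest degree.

285°

From f = (1 − cos θ)/2: cos θ = 1 − 2×0.37 = 0.260; arccos → 74.9°.
A waning Moon lies in 180°–360°, so θ = 360° − 74.9° = 285.1°.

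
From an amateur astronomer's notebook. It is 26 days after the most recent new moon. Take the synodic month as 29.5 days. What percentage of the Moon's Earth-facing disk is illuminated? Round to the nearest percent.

13%

Phase angle: θ = 360°·(26 d)/(29.5 d) = 317.3°.
With cos θ = 0.735, the lit fraction is (1 − 0.735)/2 ≈ 0.133, so 13%.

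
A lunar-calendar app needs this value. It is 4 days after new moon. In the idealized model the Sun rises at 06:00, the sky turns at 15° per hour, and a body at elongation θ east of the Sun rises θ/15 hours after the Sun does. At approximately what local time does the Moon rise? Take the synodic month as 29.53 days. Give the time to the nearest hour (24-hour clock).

The Moon has covered 4/29.53 of its cycle, so θ ≈ 360° × 4/29.53 = 48.8°.
The Moon trails the Sun by θ/15 = 48.8/15 ≈ 3.25 hours.
06:00 + 3.25 h ≈ 09:15 → 09:00 to the nearest hour.

09:00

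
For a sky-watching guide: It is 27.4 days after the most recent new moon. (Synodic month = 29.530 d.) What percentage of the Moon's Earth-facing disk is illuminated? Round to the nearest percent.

The Moon has covered 27.4/29.530 of its cycle, so θ ≈ 360° × 27.4/29.530 = 334.0°.
Illuminated fraction = (1 − cos 334.0°)/2 = (1 − 0.899)/2 ≈ 0.050, so 5%.

5%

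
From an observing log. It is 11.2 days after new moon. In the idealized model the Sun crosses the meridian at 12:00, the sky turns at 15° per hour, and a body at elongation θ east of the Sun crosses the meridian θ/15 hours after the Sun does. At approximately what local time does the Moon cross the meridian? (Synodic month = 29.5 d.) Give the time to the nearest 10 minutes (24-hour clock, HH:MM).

21:10

Phase angle: θ = 360°·(11.2 d)/(29.5 d) = 136.7°.
Delay after the Sun = 136.7° / (15°/h) ≈ 9.11 h.
12:00 + 9.112 h ≈ 21:07 → 21:10 to the nearest ten minutes.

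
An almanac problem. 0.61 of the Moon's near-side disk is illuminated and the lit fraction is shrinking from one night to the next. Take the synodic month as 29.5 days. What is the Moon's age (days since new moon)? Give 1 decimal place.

21.1 days

cos θ = 1 − 2f = -0.220, giving a principal value of 102.7°.
Since the Moon is past full (waning), take the reflex angle: θ = 360° − 102.7° = 257.3°.
Age = 29.5 × 257.3°/360° ≈ 21.08 days.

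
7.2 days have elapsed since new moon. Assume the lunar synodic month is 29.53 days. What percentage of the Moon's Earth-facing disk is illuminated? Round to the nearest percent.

48%

Phase angle: θ = 360°·(7.2 d)/(29.53 d) = 87.8°.
With cos θ = 0.039, the lit fraction is (1 − 0.039)/2 ≈ 0.481, so 48%.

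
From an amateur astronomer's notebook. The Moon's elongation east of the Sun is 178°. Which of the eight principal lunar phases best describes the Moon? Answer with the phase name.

178° lies in the full moon sector of the 8-phase cycle.

full moon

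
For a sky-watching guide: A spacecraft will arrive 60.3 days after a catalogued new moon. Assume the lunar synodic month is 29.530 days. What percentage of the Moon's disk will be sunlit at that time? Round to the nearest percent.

2%

60.3/29.530 = 2.042 lunations, so 2 complete cycles and 1.24 d into the next.
Phase angle: θ = 360°·(1.24 d)/(29.530 d) = 15.1°.
Illuminated fraction = (1 − cos 15.1°)/2 = (1 − 0.965)/2 ≈ 0.017, so 2%.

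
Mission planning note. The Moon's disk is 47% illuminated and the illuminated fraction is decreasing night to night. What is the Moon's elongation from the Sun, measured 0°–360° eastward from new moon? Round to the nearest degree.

273°

From f = (1 − cos θ)/2: cos θ = 1 − 2×0.47 = 0.060; arccos → 86.6°.
Waning ⇒ past full, so θ = 360° − 86.6° = 273.4°.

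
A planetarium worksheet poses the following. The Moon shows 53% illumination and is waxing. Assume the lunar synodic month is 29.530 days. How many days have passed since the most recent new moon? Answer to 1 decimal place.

7.7 days

cos θ = 1 − 2f = -0.060, giving a principal value of 93.4°.
The Moon is waxing (0°–180°), so θ = 93.4° directly.
Age = 29.530 × 93.4°/360° ≈ 7.66 days.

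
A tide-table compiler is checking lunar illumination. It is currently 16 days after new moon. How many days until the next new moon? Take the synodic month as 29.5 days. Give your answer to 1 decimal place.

One full lunation from the last new moon is 29.5 d; remaining = 29.5 − 16 = 13.500 d.

13.5 days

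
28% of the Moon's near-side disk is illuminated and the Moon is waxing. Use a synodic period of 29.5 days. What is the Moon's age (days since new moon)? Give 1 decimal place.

5.2 days

From f = (1 − cos θ)/2: cos θ = 1 − 2×0.28 = 0.440; arccos → 63.9°.
Before full moon the principal value applies: θ = 63.9°.
That fraction of the synodic month is 63.9/360 × 29.5 d ≈ 5.24 d.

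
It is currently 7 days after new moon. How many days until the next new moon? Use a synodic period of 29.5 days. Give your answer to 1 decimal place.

The next new moon completes the synodic month: 29.5 − 7 = 22.500 days.

22.5 days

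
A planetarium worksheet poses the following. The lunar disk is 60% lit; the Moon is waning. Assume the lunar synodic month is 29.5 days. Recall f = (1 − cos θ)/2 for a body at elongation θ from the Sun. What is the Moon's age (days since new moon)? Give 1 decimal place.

21.2 days

cos θ = 1 − 2f = -0.200, giving a principal value of 101.5°.
A waning Moon lies in 180°–360°, so θ = 360° − 101.5° = 258.5°.
That fraction of the synodic month is 258.5/360 × 29.5 d ≈ 21.18 d.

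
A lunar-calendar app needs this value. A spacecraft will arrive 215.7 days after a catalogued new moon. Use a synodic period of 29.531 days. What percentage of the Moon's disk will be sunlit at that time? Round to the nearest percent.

215.7 d spans 7 complete synodic months (7 × 29.531 = 206.72 d) plus 8.98 d.
Elongation θ = 360° × 8.98/29.531 ≈ 109.5°.
With cos θ = (-0.334), the lit fraction is (1 − (-0.334))/2 ≈ 0.667, so 67%.

67%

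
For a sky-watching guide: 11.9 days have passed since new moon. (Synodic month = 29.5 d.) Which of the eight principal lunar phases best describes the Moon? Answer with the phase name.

waxing gibbous

At 11.9/29.5 of the cycle, θ ≈ 145° — the waxing gibbous range.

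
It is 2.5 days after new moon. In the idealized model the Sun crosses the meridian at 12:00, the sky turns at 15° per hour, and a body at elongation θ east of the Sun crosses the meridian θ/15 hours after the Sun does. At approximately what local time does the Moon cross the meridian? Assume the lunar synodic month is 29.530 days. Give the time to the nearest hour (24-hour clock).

14:00

Elongation θ = 360° × 2.5/29.530 ≈ 30.5°.
The Moon trails the Sun by θ/15 = 30.5/15 ≈ 2.03 hours.
12:00 + 2.03 h ≈ 14:02 → 14:00 to the nearest hour.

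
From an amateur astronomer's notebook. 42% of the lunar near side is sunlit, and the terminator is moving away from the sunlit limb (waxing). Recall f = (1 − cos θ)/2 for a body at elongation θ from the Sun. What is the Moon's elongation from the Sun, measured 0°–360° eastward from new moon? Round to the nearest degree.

81°

cos θ = 1 − 2f = 0.160, giving a principal value of 80.8°.
Before full moon the principal value applies: θ = 80.8°.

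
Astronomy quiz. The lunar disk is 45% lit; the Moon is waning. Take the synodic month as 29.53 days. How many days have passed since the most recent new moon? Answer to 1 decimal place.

Invert f = (1 − cos θ)/2 to get cos θ = 1 − 2(0.45) = 0.100, hence θ₀ = arccos 0.100 = 84.3°.
Since the Moon is past full (waning), take the reflex angle: θ = 360° − 84.3° = 275.7°.
At 360°/29.53 d per day, 275.7° corresponds to 22.62 days.

22.6 days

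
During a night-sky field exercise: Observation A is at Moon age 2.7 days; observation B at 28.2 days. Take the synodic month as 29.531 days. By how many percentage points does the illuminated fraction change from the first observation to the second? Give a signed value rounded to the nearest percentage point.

θ₁ = 360° × 2.7/29.531 = 32.9°, f₁ = (1 − cos θ₁)/2 = 0.080.
θ₂ = 360° × 28.2/29.531 = 343.8°, f₂ = (1 − cos θ₂)/2 = 0.020.
Change = f₂ − f₁ = -0.060 → -6 percentage points.

-6 pp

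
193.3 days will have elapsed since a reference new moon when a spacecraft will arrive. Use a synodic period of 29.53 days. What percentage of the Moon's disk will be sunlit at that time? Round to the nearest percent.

Reduce mod P: 193.3 − 6×29.53 = 16.12 d into the current lunation.
Elongation θ = 360° × 16.12/29.53 ≈ 196.5°.
Illuminated fraction = (1 − cos 196.5°)/2 = (1 − (-0.959))/2 ≈ 0.979, so 98%.

98%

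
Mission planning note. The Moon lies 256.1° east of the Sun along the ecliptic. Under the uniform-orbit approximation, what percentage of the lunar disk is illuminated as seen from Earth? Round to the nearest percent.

62%

cos 256.1° = (-0.240), so f = (1 − (-0.240))/2 = 0.620, i.e. 62%.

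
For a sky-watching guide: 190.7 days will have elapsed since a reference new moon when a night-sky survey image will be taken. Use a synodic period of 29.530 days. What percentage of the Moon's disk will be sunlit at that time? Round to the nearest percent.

98%

190.7/29.530 = 6.458 lunations, so 6 complete cycles and 13.52 d into the next.
The Moon has covered 13.52/29.530 of its cycle, so θ ≈ 360° × 13.52/29.530 = 164.8°.
With cos θ = (-0.965), the lit fraction is (1 − (-0.965))/2 ≈ 0.983, so 98%.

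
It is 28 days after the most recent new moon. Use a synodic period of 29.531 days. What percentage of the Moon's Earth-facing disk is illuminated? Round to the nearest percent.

Elongation θ = 360° × 28/29.531 ≈ 341.3°.
With cos θ = 0.947, the lit fraction is (1 − 0.947)/2 ≈ 0.026, so 3%.

3%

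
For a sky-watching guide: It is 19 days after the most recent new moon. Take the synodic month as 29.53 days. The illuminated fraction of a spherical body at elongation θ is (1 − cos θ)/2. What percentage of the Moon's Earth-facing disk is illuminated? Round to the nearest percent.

81%

Phase angle: θ = 360°·(19 d)/(29.53 d) = 231.6°.
cos 231.6° = (-0.621), so f = (1 − (-0.621))/2 = 0.810, so 81%.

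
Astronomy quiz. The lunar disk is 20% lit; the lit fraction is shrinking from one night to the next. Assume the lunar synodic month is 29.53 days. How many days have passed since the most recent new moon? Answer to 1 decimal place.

Invert f = (1 − cos θ)/2 to get cos θ = 1 − 2(0.20) = 0.600, hence θ₀ = arccos 0.600 = 53.1°.
A waning Moon lies in 180°–360°, so θ = 360° − 53.1° = 306.9°.
That fraction of the synodic month is 306.9/360 × 29.53 d ≈ 25.17 d.

25.2 days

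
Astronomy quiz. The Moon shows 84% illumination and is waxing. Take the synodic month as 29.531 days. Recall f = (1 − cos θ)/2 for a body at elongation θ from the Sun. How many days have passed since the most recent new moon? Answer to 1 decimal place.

Invert f = (1 − cos θ)/2 to get cos θ = 1 − 2(0.84) = -0.680, hence θ₀ = arccos -0.680 = 132.8°.
Before full moon the principal value applies: θ = 132.8°.
That fraction of the synodic month is 132.8/360 × 29.531 d ≈ 10.90 d.

10.9 days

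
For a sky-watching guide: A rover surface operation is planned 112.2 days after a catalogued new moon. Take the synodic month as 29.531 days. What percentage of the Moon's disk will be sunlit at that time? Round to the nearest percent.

112.2 d spans 3 complete synodic months (3 × 29.531 = 88.59 d) plus 23.61 d.
The Moon has covered 23.61/29.531 of its cycle, so θ ≈ 360° × 23.61/29.531 = 287.8°.
cos 287.8° = 0.305, so f = (1 − 0.305)/2 = 0.347, so 35%.

35%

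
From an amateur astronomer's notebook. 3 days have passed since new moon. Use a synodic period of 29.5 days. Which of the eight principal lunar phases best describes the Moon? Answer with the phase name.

At 3/29.5 of the cycle, θ ≈ 37° — the waxing crescent range.

waxing crescent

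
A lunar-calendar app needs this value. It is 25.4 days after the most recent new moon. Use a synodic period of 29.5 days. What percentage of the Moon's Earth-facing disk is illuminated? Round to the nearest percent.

18%

Elongation θ = 360° × 25.4/29.5 ≈ 310.0°.
cos 310.0° = 0.642, so f = (1 − 0.642)/2 = 0.179, so 18%.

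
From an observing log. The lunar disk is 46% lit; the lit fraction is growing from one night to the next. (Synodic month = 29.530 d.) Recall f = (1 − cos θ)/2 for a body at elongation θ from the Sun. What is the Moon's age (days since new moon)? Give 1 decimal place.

Invert f = (1 − cos θ)/2 to get cos θ = 1 − 2(0.46) = 0.080, hence θ₀ = arccos 0.080 = 85.4°.
The Moon is waxing (0°–180°), so θ = 85.4° directly.
Age = 29.530 × 85.4°/360° ≈ 7.01 days.

7.0 days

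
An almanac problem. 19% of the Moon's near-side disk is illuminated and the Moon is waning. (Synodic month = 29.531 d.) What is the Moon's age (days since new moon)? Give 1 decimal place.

25.3 days

Invert f = (1 − cos θ)/2 to get cos θ = 1 − 2(0.19) = 0.620, hence θ₀ = arccos 0.620 = 51.7°.
Waning ⇒ past full, so θ = 360° − 51.7° = 308.3°.
At 360°/29.531 d per day, 308.3° corresponds to 25.29 days.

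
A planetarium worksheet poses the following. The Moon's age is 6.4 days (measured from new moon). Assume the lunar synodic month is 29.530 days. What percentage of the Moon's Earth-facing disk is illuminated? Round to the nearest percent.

The Moon has covered 6.4/29.530 of its cycle, so θ ≈ 360° × 6.4/29.530 = 78.0°.
Illuminated fraction = (1 − cos 78.0°)/2 = (1 − 0.208)/2 ≈ 0.396, so 40%.

40%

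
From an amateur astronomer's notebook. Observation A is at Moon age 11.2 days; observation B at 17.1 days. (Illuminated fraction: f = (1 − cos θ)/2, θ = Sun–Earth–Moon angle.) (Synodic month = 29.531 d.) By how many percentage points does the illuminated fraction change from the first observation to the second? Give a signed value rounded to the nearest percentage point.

First observation: θ = 360°·11.2/29.531 = 136.5°, so f = 0.863.
Second observation: θ = 208.5°, f = 0.940.
Δf = 0.940 − 0.863 = +0.077, i.e. +8 pp.

+8 percentage points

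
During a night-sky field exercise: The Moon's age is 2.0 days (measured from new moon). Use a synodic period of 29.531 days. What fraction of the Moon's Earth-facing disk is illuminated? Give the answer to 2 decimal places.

The Moon has covered 2.0/29.531 of its cycle, so θ ≈ 360° × 2.0/29.531 = 24.4°.
cos 24.4° = 0.911, so f = (1 − 0.911)/2 = 0.045.

0.04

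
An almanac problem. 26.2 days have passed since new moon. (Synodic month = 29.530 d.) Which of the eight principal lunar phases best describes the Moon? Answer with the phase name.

waning crescent

At 26.2/29.530 of the cycle, θ ≈ 319° — the waning crescent range.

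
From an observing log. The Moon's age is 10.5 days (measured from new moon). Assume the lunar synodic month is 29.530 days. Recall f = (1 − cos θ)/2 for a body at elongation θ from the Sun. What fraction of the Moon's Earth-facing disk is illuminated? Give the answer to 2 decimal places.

0.81

The Moon has covered 10.5/29.530 of its cycle, so θ ≈ 360° × 10.5/29.530 = 128.0°.
With cos θ = (-0.616), the lit fraction is (1 − (-0.616))/2 ≈ 0.808.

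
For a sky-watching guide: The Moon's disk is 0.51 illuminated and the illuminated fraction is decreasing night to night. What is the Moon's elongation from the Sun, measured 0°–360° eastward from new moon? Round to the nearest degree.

From f = (1 − cos θ)/2: cos θ = 1 − 2×0.51 = -0.020; arccos → 91.1°.
A waning Moon lies in 180°–360°, so θ = 360° − 91.1° = 268.9°.

269°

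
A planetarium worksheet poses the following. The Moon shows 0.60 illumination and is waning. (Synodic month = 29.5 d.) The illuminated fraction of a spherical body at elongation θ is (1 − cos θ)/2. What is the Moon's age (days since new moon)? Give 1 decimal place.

21.2 days

cos θ = 1 − 2f = -0.200, giving a principal value of 101.5°.
A waning Moon lies in 180°–360°, so θ = 360° − 101.5° = 258.5°.
That fraction of the synodic month is 258.5/360 × 29.5 d ≈ 21.18 d.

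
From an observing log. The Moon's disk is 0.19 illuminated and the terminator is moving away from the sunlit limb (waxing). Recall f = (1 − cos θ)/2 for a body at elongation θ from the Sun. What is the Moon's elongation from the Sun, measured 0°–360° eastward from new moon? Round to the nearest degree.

Invert f = (1 − cos θ)/2 to get cos θ = 1 − 2(0.19) = 0.620, hence θ₀ = arccos 0.620 = 51.7°.
Waxing ⇒ before full, so θ = 51.7°.

52°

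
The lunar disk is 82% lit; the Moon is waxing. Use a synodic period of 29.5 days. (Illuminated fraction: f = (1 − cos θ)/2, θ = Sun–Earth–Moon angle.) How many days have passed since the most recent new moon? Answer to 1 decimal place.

10.6 days

From f = (1 − cos θ)/2: cos θ = 1 − 2×0.82 = -0.640; arccos → 129.8°.
The Moon is waxing (0°–180°), so θ = 129.8° directly.
Age = 29.5 × 129.8°/360° ≈ 10.64 days.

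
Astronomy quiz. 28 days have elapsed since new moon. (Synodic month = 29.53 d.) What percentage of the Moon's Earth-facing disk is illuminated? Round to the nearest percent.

3%

Elongation θ = 360° × 28/29.53 ≈ 341.3°.
Illuminated fraction = (1 − cos 341.3°)/2 = (1 − 0.947)/2 ≈ 0.026, so 3%.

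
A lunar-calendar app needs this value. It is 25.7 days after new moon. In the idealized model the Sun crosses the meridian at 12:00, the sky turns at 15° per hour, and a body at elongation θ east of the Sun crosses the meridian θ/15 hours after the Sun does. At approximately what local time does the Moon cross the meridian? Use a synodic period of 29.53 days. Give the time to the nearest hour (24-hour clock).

The Moon has covered 25.7/29.53 of its cycle, so θ ≈ 360° × 25.7/29.53 = 313.3°.
At 15° of sky rotation per hour, 313.3° corresponds to a 20.89 h lag.
12:00 + 20.89 h ≈ 08:53 → 09:00 to the nearest hour.

09:00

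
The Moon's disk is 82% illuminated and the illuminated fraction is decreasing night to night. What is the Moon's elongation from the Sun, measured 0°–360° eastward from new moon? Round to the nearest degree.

From f = (1 − cos θ)/2: cos θ = 1 − 2×0.82 = -0.640; arccos → 129.8°.
Since the Moon is past full (waning), take the reflex angle: θ = 360° − 129.8° = 230.2°.

230°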